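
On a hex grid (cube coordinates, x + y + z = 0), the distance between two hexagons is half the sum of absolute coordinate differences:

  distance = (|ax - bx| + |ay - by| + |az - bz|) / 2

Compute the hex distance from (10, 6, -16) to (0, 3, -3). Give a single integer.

Answer: 13

Derivation:
|ax - bx| = |10 - 0| = 10
|ay - by| = |6 - 3| = 3
|az - bz| = |-16 - (-3)| = 13
distance = (10 + 3 + 13) / 2 = 26 / 2 = 13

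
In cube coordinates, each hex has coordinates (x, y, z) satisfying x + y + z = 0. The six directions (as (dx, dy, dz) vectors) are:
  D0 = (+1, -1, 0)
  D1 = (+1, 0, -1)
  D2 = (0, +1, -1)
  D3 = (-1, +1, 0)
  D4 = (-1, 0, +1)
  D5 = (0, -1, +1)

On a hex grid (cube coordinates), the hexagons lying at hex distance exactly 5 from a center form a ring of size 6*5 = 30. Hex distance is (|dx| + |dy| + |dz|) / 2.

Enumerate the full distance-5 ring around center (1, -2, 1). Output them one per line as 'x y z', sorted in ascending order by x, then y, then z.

Walk ring at distance 5 from (1, -2, 1):
Start at center + D4*5 = (-4, -2, 6)
  hex 0: (-4, -2, 6)
  hex 1: (-3, -3, 6)
  hex 2: (-2, -4, 6)
  hex 3: (-1, -5, 6)
  hex 4: (0, -6, 6)
  hex 5: (1, -7, 6)
  hex 6: (2, -7, 5)
  hex 7: (3, -7, 4)
  hex 8: (4, -7, 3)
  hex 9: (5, -7, 2)
  hex 10: (6, -7, 1)
  hex 11: (6, -6, 0)
  hex 12: (6, -5, -1)
  hex 13: (6, -4, -2)
  hex 14: (6, -3, -3)
  hex 15: (6, -2, -4)
  hex 16: (5, -1, -4)
  hex 17: (4, 0, -4)
  hex 18: (3, 1, -4)
  hex 19: (2, 2, -4)
  hex 20: (1, 3, -4)
  hex 21: (0, 3, -3)
  hex 22: (-1, 3, -2)
  hex 23: (-2, 3, -1)
  hex 24: (-3, 3, 0)
  hex 25: (-4, 3, 1)
  hex 26: (-4, 2, 2)
  hex 27: (-4, 1, 3)
  hex 28: (-4, 0, 4)
  hex 29: (-4, -1, 5)
Sorted: 30 hexes.

Answer: -4 -2 6
-4 -1 5
-4 0 4
-4 1 3
-4 2 2
-4 3 1
-3 -3 6
-3 3 0
-2 -4 6
-2 3 -1
-1 -5 6
-1 3 -2
0 -6 6
0 3 -3
1 -7 6
1 3 -4
2 -7 5
2 2 -4
3 -7 4
3 1 -4
4 -7 3
4 0 -4
5 -7 2
5 -1 -4
6 -7 1
6 -6 0
6 -5 -1
6 -4 -2
6 -3 -3
6 -2 -4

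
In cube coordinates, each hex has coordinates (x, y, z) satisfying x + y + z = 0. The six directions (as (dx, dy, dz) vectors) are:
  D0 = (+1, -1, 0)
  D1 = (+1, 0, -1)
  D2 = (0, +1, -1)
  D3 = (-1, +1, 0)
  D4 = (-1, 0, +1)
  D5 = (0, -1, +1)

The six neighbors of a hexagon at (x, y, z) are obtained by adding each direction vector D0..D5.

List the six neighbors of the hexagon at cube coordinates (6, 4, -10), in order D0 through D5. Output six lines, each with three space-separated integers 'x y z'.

Center: (6, 4, -10). Add each direction:
  D0: (6, 4, -10) + (1, -1, 0) = (7, 3, -10)
  D1: (6, 4, -10) + (1, 0, -1) = (7, 4, -11)
  D2: (6, 4, -10) + (0, 1, -1) = (6, 5, -11)
  D3: (6, 4, -10) + (-1, 1, 0) = (5, 5, -10)
  D4: (6, 4, -10) + (-1, 0, 1) = (5, 4, -9)
  D5: (6, 4, -10) + (0, -1, 1) = (6, 3, -9)

Answer: 7 3 -10
7 4 -11
6 5 -11
5 5 -10
5 4 -9
6 3 -9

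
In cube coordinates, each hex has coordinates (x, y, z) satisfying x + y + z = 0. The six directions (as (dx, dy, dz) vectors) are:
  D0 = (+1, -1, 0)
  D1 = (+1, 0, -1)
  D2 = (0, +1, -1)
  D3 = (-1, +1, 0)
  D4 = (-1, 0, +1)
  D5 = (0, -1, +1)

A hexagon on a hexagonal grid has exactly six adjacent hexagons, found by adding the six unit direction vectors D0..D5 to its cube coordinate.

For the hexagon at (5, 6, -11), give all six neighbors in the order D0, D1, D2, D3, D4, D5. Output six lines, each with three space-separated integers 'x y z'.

Answer: 6 5 -11
6 6 -12
5 7 -12
4 7 -11
4 6 -10
5 5 -10

Derivation:
Center: (5, 6, -11). Add each direction:
  D0: (5, 6, -11) + (1, -1, 0) = (6, 5, -11)
  D1: (5, 6, -11) + (1, 0, -1) = (6, 6, -12)
  D2: (5, 6, -11) + (0, 1, -1) = (5, 7, -12)
  D3: (5, 6, -11) + (-1, 1, 0) = (4, 7, -11)
  D4: (5, 6, -11) + (-1, 0, 1) = (4, 6, -10)
  D5: (5, 6, -11) + (0, -1, 1) = (5, 5, -10)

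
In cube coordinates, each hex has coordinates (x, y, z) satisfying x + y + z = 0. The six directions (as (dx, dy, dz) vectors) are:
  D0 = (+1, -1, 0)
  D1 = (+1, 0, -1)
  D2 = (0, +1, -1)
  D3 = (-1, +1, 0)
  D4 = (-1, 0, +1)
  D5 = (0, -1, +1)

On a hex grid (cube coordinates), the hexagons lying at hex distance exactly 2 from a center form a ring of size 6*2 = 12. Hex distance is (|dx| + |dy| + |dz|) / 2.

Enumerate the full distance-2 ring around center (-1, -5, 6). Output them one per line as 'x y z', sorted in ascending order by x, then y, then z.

Walk ring at distance 2 from (-1, -5, 6):
Start at center + D4*2 = (-3, -5, 8)
  hex 0: (-3, -5, 8)
  hex 1: (-2, -6, 8)
  hex 2: (-1, -7, 8)
  hex 3: (0, -7, 7)
  hex 4: (1, -7, 6)
  hex 5: (1, -6, 5)
  hex 6: (1, -5, 4)
  hex 7: (0, -4, 4)
  hex 8: (-1, -3, 4)
  hex 9: (-2, -3, 5)
  hex 10: (-3, -3, 6)
  hex 11: (-3, -4, 7)
Sorted: 12 hexes.

Answer: -3 -5 8
-3 -4 7
-3 -3 6
-2 -6 8
-2 -3 5
-1 -7 8
-1 -3 4
0 -7 7
0 -4 4
1 -7 6
1 -6 5
1 -5 4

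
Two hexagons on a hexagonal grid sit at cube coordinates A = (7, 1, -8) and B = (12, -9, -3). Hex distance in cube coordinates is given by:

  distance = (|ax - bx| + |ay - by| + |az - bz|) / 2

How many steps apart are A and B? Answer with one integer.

Answer: 10

Derivation:
|ax - bx| = |7 - 12| = 5
|ay - by| = |1 - (-9)| = 10
|az - bz| = |-8 - (-3)| = 5
distance = (5 + 10 + 5) / 2 = 20 / 2 = 10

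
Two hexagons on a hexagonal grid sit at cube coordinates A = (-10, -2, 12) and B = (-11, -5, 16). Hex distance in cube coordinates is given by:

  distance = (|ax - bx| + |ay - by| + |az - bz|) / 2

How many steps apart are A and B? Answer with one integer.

|ax - bx| = |-10 - (-11)| = 1
|ay - by| = |-2 - (-5)| = 3
|az - bz| = |12 - 16| = 4
distance = (1 + 3 + 4) / 2 = 8 / 2 = 4

Answer: 4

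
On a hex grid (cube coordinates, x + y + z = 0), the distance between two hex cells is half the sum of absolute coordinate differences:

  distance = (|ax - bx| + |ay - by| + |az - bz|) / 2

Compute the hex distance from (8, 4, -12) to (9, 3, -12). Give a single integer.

|ax - bx| = |8 - 9| = 1
|ay - by| = |4 - 3| = 1
|az - bz| = |-12 - (-12)| = 0
distance = (1 + 1 + 0) / 2 = 2 / 2 = 1

Answer: 1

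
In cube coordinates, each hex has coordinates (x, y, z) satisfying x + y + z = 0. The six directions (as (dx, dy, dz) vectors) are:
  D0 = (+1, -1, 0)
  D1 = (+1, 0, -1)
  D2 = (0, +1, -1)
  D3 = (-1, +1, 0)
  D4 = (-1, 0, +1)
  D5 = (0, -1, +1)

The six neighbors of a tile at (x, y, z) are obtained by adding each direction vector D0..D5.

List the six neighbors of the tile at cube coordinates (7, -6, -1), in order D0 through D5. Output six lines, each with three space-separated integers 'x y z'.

Answer: 8 -7 -1
8 -6 -2
7 -5 -2
6 -5 -1
6 -6 0
7 -7 0

Derivation:
Center: (7, -6, -1). Add each direction:
  D0: (7, -6, -1) + (1, -1, 0) = (8, -7, -1)
  D1: (7, -6, -1) + (1, 0, -1) = (8, -6, -2)
  D2: (7, -6, -1) + (0, 1, -1) = (7, -5, -2)
  D3: (7, -6, -1) + (-1, 1, 0) = (6, -5, -1)
  D4: (7, -6, -1) + (-1, 0, 1) = (6, -6, 0)
  D5: (7, -6, -1) + (0, -1, 1) = (7, -7, 0)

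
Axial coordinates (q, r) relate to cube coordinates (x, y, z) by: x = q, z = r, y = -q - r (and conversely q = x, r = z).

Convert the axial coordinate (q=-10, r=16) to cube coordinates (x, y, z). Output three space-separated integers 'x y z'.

Answer: -10 -6 16

Derivation:
x = q = -10
z = r = 16
y = -x - z = -(-10) - (16) = -6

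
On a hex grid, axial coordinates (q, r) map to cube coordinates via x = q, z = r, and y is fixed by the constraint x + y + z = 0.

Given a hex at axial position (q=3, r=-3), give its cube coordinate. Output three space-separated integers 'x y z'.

Answer: 3 0 -3

Derivation:
x = q = 3
z = r = -3
y = -x - z = -(3) - (-3) = 0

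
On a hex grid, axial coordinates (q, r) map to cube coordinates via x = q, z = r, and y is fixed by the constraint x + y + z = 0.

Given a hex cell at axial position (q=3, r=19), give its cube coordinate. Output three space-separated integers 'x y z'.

x = q = 3
z = r = 19
y = -x - z = -(3) - (19) = -22

Answer: 3 -22 19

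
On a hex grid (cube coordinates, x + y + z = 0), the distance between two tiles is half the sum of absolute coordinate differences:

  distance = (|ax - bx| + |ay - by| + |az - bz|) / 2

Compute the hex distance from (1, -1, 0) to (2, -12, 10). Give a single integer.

|ax - bx| = |1 - 2| = 1
|ay - by| = |-1 - (-12)| = 11
|az - bz| = |0 - 10| = 10
distance = (1 + 11 + 10) / 2 = 22 / 2 = 11

Answer: 11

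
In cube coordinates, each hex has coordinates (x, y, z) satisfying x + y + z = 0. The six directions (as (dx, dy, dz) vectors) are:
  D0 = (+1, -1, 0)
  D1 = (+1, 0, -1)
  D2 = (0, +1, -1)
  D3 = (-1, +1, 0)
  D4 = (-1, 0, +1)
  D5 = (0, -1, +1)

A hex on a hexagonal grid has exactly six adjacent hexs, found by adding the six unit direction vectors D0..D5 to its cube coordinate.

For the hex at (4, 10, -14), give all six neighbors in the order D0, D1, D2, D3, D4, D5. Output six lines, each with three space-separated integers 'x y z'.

Center: (4, 10, -14). Add each direction:
  D0: (4, 10, -14) + (1, -1, 0) = (5, 9, -14)
  D1: (4, 10, -14) + (1, 0, -1) = (5, 10, -15)
  D2: (4, 10, -14) + (0, 1, -1) = (4, 11, -15)
  D3: (4, 10, -14) + (-1, 1, 0) = (3, 11, -14)
  D4: (4, 10, -14) + (-1, 0, 1) = (3, 10, -13)
  D5: (4, 10, -14) + (0, -1, 1) = (4, 9, -13)

Answer: 5 9 -14
5 10 -15
4 11 -15
3 11 -14
3 10 -13
4 9 -13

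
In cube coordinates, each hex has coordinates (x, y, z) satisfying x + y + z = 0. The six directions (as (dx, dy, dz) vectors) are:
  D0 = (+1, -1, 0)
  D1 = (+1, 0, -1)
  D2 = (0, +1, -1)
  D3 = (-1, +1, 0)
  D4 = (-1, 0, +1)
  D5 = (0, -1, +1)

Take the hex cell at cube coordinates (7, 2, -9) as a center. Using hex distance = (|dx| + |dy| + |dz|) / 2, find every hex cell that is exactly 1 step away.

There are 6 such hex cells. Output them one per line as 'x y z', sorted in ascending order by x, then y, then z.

Walk ring at distance 1 from (7, 2, -9):
Start at center + D4*1 = (6, 2, -8)
  hex 0: (6, 2, -8)
  hex 1: (7, 1, -8)
  hex 2: (8, 1, -9)
  hex 3: (8, 2, -10)
  hex 4: (7, 3, -10)
  hex 5: (6, 3, -9)
Sorted: 6 hexes.

Answer: 6 2 -8
6 3 -9
7 1 -8
7 3 -10
8 1 -9
8 2 -10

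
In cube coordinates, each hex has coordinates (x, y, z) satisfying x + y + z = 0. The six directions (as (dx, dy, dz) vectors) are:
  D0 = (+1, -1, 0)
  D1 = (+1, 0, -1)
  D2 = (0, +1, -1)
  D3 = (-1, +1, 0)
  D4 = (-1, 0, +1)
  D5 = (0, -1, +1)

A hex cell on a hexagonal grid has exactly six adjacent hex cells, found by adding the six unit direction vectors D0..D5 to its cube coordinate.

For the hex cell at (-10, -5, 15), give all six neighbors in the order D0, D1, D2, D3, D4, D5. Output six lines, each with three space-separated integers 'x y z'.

Answer: -9 -6 15
-9 -5 14
-10 -4 14
-11 -4 15
-11 -5 16
-10 -6 16

Derivation:
Center: (-10, -5, 15). Add each direction:
  D0: (-10, -5, 15) + (1, -1, 0) = (-9, -6, 15)
  D1: (-10, -5, 15) + (1, 0, -1) = (-9, -5, 14)
  D2: (-10, -5, 15) + (0, 1, -1) = (-10, -4, 14)
  D3: (-10, -5, 15) + (-1, 1, 0) = (-11, -4, 15)
  D4: (-10, -5, 15) + (-1, 0, 1) = (-11, -5, 16)
  D5: (-10, -5, 15) + (0, -1, 1) = (-10, -6, 16)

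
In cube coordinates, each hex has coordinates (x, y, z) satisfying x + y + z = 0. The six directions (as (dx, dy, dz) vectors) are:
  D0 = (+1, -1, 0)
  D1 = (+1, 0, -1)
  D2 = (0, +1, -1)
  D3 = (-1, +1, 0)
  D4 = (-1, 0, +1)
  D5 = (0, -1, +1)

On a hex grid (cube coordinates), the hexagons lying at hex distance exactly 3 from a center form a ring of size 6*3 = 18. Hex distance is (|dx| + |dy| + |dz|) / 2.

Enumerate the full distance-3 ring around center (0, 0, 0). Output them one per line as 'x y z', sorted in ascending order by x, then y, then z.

Walk ring at distance 3 from (0, 0, 0):
Start at center + D4*3 = (-3, 0, 3)
  hex 0: (-3, 0, 3)
  hex 1: (-2, -1, 3)
  hex 2: (-1, -2, 3)
  hex 3: (0, -3, 3)
  hex 4: (1, -3, 2)
  hex 5: (2, -3, 1)
  hex 6: (3, -3, 0)
  hex 7: (3, -2, -1)
  hex 8: (3, -1, -2)
  hex 9: (3, 0, -3)
  hex 10: (2, 1, -3)
  hex 11: (1, 2, -3)
  hex 12: (0, 3, -3)
  hex 13: (-1, 3, -2)
  hex 14: (-2, 3, -1)
  hex 15: (-3, 3, 0)
  hex 16: (-3, 2, 1)
  hex 17: (-3, 1, 2)
Sorted: 18 hexes.

Answer: -3 0 3
-3 1 2
-3 2 1
-3 3 0
-2 -1 3
-2 3 -1
-1 -2 3
-1 3 -2
0 -3 3
0 3 -3
1 -3 2
1 2 -3
2 -3 1
2 1 -3
3 -3 0
3 -2 -1
3 -1 -2
3 0 -3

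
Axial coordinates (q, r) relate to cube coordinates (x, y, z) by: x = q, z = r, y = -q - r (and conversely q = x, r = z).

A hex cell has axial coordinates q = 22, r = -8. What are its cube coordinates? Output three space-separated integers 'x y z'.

x = q = 22
z = r = -8
y = -x - z = -(22) - (-8) = -14

Answer: 22 -14 -8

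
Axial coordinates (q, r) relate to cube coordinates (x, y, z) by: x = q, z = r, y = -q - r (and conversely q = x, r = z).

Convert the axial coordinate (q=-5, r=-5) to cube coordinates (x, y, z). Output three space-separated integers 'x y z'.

Answer: -5 10 -5

Derivation:
x = q = -5
z = r = -5
y = -x - z = -(-5) - (-5) = 10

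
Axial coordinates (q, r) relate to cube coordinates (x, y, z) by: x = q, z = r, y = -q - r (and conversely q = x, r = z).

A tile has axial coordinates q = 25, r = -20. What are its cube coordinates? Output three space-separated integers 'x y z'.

Answer: 25 -5 -20

Derivation:
x = q = 25
z = r = -20
y = -x - z = -(25) - (-20) = -5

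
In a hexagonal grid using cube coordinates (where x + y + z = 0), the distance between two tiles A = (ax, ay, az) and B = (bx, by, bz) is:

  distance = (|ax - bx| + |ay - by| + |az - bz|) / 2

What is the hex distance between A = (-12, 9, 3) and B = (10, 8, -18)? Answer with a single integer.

|ax - bx| = |-12 - 10| = 22
|ay - by| = |9 - 8| = 1
|az - bz| = |3 - (-18)| = 21
distance = (22 + 1 + 21) / 2 = 44 / 2 = 22

Answer: 22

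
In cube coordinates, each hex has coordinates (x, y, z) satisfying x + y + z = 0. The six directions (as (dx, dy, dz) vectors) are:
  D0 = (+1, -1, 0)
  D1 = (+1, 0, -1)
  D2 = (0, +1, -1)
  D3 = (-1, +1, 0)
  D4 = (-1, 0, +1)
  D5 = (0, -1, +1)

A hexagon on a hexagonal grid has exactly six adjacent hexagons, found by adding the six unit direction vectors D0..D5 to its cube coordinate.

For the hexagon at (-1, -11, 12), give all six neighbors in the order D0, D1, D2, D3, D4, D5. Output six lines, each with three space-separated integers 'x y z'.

Answer: 0 -12 12
0 -11 11
-1 -10 11
-2 -10 12
-2 -11 13
-1 -12 13

Derivation:
Center: (-1, -11, 12). Add each direction:
  D0: (-1, -11, 12) + (1, -1, 0) = (0, -12, 12)
  D1: (-1, -11, 12) + (1, 0, -1) = (0, -11, 11)
  D2: (-1, -11, 12) + (0, 1, -1) = (-1, -10, 11)
  D3: (-1, -11, 12) + (-1, 1, 0) = (-2, -10, 12)
  D4: (-1, -11, 12) + (-1, 0, 1) = (-2, -11, 13)
  D5: (-1, -11, 12) + (0, -1, 1) = (-1, -12, 13)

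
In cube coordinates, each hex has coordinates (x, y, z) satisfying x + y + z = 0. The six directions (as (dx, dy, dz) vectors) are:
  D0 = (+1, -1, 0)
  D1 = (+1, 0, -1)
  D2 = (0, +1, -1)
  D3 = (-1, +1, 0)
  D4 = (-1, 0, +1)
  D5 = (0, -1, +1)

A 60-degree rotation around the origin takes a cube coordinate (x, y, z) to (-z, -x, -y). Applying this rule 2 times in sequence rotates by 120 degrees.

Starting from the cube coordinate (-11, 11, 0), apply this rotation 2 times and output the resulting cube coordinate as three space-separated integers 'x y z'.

Start: (-11, 11, 0)
Step 1: (-11, 11, 0) -> (-(0), -(-11), -(11)) = (0, 11, -11)
Step 2: (0, 11, -11) -> (-(-11), -(0), -(11)) = (11, 0, -11)

Answer: 11 0 -11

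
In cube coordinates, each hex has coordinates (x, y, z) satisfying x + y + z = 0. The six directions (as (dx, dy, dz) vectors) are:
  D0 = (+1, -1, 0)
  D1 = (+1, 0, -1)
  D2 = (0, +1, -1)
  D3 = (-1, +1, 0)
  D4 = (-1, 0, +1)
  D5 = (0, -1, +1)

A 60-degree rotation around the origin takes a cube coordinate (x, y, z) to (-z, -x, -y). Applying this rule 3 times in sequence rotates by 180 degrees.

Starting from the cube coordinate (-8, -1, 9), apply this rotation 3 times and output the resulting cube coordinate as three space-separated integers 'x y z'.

Answer: 8 1 -9

Derivation:
Start: (-8, -1, 9)
Step 1: (-8, -1, 9) -> (-(9), -(-8), -(-1)) = (-9, 8, 1)
Step 2: (-9, 8, 1) -> (-(1), -(-9), -(8)) = (-1, 9, -8)
Step 3: (-1, 9, -8) -> (-(-8), -(-1), -(9)) = (8, 1, -9)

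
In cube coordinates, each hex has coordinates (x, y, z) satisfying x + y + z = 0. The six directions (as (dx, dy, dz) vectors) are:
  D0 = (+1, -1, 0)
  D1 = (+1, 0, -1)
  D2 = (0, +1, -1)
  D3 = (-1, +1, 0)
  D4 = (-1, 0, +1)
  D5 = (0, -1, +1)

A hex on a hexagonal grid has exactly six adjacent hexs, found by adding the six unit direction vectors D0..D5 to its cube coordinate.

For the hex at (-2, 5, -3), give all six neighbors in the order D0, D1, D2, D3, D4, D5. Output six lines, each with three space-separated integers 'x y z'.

Center: (-2, 5, -3). Add each direction:
  D0: (-2, 5, -3) + (1, -1, 0) = (-1, 4, -3)
  D1: (-2, 5, -3) + (1, 0, -1) = (-1, 5, -4)
  D2: (-2, 5, -3) + (0, 1, -1) = (-2, 6, -4)
  D3: (-2, 5, -3) + (-1, 1, 0) = (-3, 6, -3)
  D4: (-2, 5, -3) + (-1, 0, 1) = (-3, 5, -2)
  D5: (-2, 5, -3) + (0, -1, 1) = (-2, 4, -2)

Answer: -1 4 -3
-1 5 -4
-2 6 -4
-3 6 -3
-3 5 -2
-2 4 -2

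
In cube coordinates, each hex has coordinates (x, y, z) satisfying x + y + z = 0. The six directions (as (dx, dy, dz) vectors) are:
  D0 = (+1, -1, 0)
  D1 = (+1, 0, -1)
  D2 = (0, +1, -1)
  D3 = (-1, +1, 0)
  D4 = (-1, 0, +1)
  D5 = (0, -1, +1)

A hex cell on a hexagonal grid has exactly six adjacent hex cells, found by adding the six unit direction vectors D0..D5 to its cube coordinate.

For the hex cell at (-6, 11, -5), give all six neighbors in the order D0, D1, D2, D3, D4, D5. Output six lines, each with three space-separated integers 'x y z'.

Center: (-6, 11, -5). Add each direction:
  D0: (-6, 11, -5) + (1, -1, 0) = (-5, 10, -5)
  D1: (-6, 11, -5) + (1, 0, -1) = (-5, 11, -6)
  D2: (-6, 11, -5) + (0, 1, -1) = (-6, 12, -6)
  D3: (-6, 11, -5) + (-1, 1, 0) = (-7, 12, -5)
  D4: (-6, 11, -5) + (-1, 0, 1) = (-7, 11, -4)
  D5: (-6, 11, -5) + (0, -1, 1) = (-6, 10, -4)

Answer: -5 10 -5
-5 11 -6
-6 12 -6
-7 12 -5
-7 11 -4
-6 10 -4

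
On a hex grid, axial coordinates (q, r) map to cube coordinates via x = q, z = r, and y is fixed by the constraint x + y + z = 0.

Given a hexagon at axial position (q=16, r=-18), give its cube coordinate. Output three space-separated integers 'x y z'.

x = q = 16
z = r = -18
y = -x - z = -(16) - (-18) = 2

Answer: 16 2 -18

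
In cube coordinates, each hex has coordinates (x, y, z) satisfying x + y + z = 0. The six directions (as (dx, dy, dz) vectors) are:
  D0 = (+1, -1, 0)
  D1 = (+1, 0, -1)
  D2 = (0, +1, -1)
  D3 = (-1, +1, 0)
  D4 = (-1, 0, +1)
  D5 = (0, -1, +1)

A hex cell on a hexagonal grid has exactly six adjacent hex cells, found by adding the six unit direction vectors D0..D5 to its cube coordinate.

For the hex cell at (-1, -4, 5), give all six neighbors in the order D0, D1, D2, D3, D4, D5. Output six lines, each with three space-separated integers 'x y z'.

Answer: 0 -5 5
0 -4 4
-1 -3 4
-2 -3 5
-2 -4 6
-1 -5 6

Derivation:
Center: (-1, -4, 5). Add each direction:
  D0: (-1, -4, 5) + (1, -1, 0) = (0, -5, 5)
  D1: (-1, -4, 5) + (1, 0, -1) = (0, -4, 4)
  D2: (-1, -4, 5) + (0, 1, -1) = (-1, -3, 4)
  D3: (-1, -4, 5) + (-1, 1, 0) = (-2, -3, 5)
  D4: (-1, -4, 5) + (-1, 0, 1) = (-2, -4, 6)
  D5: (-1, -4, 5) + (0, -1, 1) = (-1, -5, 6)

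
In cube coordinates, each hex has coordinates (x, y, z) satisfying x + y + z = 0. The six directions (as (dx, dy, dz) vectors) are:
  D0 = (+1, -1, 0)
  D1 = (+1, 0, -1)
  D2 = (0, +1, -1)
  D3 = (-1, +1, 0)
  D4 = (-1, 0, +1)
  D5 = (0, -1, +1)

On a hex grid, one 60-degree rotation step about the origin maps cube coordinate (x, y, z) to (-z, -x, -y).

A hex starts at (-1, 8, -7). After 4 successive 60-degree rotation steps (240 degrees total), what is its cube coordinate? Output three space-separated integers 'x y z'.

Start: (-1, 8, -7)
Step 1: (-1, 8, -7) -> (-(-7), -(-1), -(8)) = (7, 1, -8)
Step 2: (7, 1, -8) -> (-(-8), -(7), -(1)) = (8, -7, -1)
Step 3: (8, -7, -1) -> (-(-1), -(8), -(-7)) = (1, -8, 7)
Step 4: (1, -8, 7) -> (-(7), -(1), -(-8)) = (-7, -1, 8)

Answer: -7 -1 8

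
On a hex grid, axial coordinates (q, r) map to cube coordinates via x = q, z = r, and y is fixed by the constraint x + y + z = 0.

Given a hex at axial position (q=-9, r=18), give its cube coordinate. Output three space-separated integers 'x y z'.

Answer: -9 -9 18

Derivation:
x = q = -9
z = r = 18
y = -x - z = -(-9) - (18) = -9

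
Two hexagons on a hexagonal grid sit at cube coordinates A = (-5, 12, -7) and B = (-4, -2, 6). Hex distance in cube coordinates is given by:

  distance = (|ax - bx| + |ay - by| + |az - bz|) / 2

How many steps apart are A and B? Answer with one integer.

Answer: 14

Derivation:
|ax - bx| = |-5 - (-4)| = 1
|ay - by| = |12 - (-2)| = 14
|az - bz| = |-7 - 6| = 13
distance = (1 + 14 + 13) / 2 = 28 / 2 = 14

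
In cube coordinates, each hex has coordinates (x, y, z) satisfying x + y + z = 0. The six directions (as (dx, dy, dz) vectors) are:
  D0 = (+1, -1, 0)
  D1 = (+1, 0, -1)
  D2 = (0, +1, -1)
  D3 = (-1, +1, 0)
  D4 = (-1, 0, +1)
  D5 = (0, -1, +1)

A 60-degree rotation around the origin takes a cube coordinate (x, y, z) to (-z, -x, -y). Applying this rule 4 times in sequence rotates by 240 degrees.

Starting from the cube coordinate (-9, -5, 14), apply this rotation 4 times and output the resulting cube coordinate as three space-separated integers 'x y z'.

Answer: 14 -9 -5

Derivation:
Start: (-9, -5, 14)
Step 1: (-9, -5, 14) -> (-(14), -(-9), -(-5)) = (-14, 9, 5)
Step 2: (-14, 9, 5) -> (-(5), -(-14), -(9)) = (-5, 14, -9)
Step 3: (-5, 14, -9) -> (-(-9), -(-5), -(14)) = (9, 5, -14)
Step 4: (9, 5, -14) -> (-(-14), -(9), -(5)) = (14, -9, -5)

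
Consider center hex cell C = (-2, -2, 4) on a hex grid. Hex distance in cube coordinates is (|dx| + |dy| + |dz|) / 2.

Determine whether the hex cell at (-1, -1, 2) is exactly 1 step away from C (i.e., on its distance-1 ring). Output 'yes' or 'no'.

|px - cx| = |-1 - (-2)| = 1
|py - cy| = |-1 - (-2)| = 1
|pz - cz| = |2 - 4| = 2
distance = (1+1+2)/2 = 4/2 = 2
radius = 1; distance != radius -> no

Answer: no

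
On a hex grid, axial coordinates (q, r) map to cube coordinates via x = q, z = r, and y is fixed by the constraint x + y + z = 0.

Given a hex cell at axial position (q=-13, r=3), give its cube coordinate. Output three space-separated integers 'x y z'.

Answer: -13 10 3

Derivation:
x = q = -13
z = r = 3
y = -x - z = -(-13) - (3) = 10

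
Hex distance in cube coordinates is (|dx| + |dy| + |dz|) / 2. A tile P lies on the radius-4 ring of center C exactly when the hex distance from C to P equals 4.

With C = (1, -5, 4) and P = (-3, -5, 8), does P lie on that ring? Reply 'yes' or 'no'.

|px - cx| = |-3 - 1| = 4
|py - cy| = |-5 - (-5)| = 0
|pz - cz| = |8 - 4| = 4
distance = (4+0+4)/2 = 8/2 = 4
radius = 4; distance == radius -> yes

Answer: yes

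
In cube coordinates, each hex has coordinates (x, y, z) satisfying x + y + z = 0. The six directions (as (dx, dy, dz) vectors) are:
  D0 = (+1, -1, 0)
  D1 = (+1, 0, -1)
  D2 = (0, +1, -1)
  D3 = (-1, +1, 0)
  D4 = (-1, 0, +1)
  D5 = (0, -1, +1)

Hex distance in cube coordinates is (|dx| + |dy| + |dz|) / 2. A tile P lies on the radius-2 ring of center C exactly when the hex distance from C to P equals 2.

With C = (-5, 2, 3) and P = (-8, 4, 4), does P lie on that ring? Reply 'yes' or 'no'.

|px - cx| = |-8 - (-5)| = 3
|py - cy| = |4 - 2| = 2
|pz - cz| = |4 - 3| = 1
distance = (3+2+1)/2 = 6/2 = 3
radius = 2; distance != radius -> no

Answer: no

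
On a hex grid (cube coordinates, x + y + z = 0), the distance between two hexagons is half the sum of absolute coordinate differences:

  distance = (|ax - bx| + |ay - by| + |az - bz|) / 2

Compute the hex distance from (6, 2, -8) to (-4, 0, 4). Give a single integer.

Answer: 12

Derivation:
|ax - bx| = |6 - (-4)| = 10
|ay - by| = |2 - 0| = 2
|az - bz| = |-8 - 4| = 12
distance = (10 + 2 + 12) / 2 = 24 / 2 = 12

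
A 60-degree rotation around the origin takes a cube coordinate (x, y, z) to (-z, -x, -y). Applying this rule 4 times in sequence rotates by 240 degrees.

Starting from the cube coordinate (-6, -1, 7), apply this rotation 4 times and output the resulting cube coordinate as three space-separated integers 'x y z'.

Answer: 7 -6 -1

Derivation:
Start: (-6, -1, 7)
Step 1: (-6, -1, 7) -> (-(7), -(-6), -(-1)) = (-7, 6, 1)
Step 2: (-7, 6, 1) -> (-(1), -(-7), -(6)) = (-1, 7, -6)
Step 3: (-1, 7, -6) -> (-(-6), -(-1), -(7)) = (6, 1, -7)
Step 4: (6, 1, -7) -> (-(-7), -(6), -(1)) = (7, -6, -1)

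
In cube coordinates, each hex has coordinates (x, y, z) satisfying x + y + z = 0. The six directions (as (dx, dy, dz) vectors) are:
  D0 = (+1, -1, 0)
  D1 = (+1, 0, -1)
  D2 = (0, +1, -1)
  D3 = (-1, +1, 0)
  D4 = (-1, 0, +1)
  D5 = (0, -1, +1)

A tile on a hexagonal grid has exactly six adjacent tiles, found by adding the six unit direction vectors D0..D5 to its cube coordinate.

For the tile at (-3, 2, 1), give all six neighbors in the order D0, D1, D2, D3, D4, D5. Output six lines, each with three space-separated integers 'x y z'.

Answer: -2 1 1
-2 2 0
-3 3 0
-4 3 1
-4 2 2
-3 1 2

Derivation:
Center: (-3, 2, 1). Add each direction:
  D0: (-3, 2, 1) + (1, -1, 0) = (-2, 1, 1)
  D1: (-3, 2, 1) + (1, 0, -1) = (-2, 2, 0)
  D2: (-3, 2, 1) + (0, 1, -1) = (-3, 3, 0)
  D3: (-3, 2, 1) + (-1, 1, 0) = (-4, 3, 1)
  D4: (-3, 2, 1) + (-1, 0, 1) = (-4, 2, 2)
  D5: (-3, 2, 1) + (0, -1, 1) = (-3, 1, 2)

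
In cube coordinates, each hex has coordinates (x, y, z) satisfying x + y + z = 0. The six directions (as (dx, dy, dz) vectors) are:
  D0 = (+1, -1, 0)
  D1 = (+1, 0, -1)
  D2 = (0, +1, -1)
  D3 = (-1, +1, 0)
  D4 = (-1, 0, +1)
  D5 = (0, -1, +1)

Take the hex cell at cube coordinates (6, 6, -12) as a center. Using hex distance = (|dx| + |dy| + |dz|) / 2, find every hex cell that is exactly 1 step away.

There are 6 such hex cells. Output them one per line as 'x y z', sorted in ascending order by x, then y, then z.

Answer: 5 6 -11
5 7 -12
6 5 -11
6 7 -13
7 5 -12
7 6 -13

Derivation:
Walk ring at distance 1 from (6, 6, -12):
Start at center + D4*1 = (5, 6, -11)
  hex 0: (5, 6, -11)
  hex 1: (6, 5, -11)
  hex 2: (7, 5, -12)
  hex 3: (7, 6, -13)
  hex 4: (6, 7, -13)
  hex 5: (5, 7, -12)
Sorted: 6 hexes.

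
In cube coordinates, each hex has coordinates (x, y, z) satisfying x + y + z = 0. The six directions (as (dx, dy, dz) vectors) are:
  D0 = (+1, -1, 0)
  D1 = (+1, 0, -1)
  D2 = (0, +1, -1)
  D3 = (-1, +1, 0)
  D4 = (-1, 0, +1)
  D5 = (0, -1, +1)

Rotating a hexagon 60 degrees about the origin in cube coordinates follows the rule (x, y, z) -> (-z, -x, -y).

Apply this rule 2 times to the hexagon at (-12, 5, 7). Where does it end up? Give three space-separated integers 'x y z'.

Answer: 5 7 -12

Derivation:
Start: (-12, 5, 7)
Step 1: (-12, 5, 7) -> (-(7), -(-12), -(5)) = (-7, 12, -5)
Step 2: (-7, 12, -5) -> (-(-5), -(-7), -(12)) = (5, 7, -12)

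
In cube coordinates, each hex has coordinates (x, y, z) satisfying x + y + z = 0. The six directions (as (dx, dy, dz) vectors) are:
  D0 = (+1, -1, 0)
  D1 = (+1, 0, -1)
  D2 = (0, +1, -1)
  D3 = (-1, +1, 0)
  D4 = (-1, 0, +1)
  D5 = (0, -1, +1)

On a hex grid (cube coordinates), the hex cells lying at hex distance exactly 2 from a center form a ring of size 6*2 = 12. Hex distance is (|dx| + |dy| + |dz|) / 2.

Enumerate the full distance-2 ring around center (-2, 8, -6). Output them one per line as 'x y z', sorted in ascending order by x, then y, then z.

Walk ring at distance 2 from (-2, 8, -6):
Start at center + D4*2 = (-4, 8, -4)
  hex 0: (-4, 8, -4)
  hex 1: (-3, 7, -4)
  hex 2: (-2, 6, -4)
  hex 3: (-1, 6, -5)
  hex 4: (0, 6, -6)
  hex 5: (0, 7, -7)
  hex 6: (0, 8, -8)
  hex 7: (-1, 9, -8)
  hex 8: (-2, 10, -8)
  hex 9: (-3, 10, -7)
  hex 10: (-4, 10, -6)
  hex 11: (-4, 9, -5)
Sorted: 12 hexes.

Answer: -4 8 -4
-4 9 -5
-4 10 -6
-3 7 -4
-3 10 -7
-2 6 -4
-2 10 -8
-1 6 -5
-1 9 -8
0 6 -6
0 7 -7
0 8 -8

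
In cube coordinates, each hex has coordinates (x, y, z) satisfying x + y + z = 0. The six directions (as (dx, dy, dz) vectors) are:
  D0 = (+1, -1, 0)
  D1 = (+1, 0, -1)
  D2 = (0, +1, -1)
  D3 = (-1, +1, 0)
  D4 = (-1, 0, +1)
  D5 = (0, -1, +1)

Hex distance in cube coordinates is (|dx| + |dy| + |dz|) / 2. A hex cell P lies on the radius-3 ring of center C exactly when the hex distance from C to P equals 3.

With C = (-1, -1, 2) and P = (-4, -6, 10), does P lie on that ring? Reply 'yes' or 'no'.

|px - cx| = |-4 - (-1)| = 3
|py - cy| = |-6 - (-1)| = 5
|pz - cz| = |10 - 2| = 8
distance = (3+5+8)/2 = 16/2 = 8
radius = 3; distance != radius -> no

Answer: no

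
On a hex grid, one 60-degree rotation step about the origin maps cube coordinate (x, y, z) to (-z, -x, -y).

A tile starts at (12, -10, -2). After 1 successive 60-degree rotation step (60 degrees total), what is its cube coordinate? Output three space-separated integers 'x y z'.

Answer: 2 -12 10

Derivation:
Start: (12, -10, -2)
Step 1: (12, -10, -2) -> (-(-2), -(12), -(-10)) = (2, -12, 10)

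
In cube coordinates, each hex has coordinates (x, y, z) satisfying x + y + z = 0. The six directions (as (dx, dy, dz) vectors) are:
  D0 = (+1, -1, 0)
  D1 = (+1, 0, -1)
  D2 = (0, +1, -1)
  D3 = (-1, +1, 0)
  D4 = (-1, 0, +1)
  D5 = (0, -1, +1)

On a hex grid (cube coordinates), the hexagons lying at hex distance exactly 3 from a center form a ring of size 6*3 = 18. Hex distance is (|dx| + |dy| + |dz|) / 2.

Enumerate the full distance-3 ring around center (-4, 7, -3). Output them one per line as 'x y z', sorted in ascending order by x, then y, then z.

Walk ring at distance 3 from (-4, 7, -3):
Start at center + D4*3 = (-7, 7, 0)
  hex 0: (-7, 7, 0)
  hex 1: (-6, 6, 0)
  hex 2: (-5, 5, 0)
  hex 3: (-4, 4, 0)
  hex 4: (-3, 4, -1)
  hex 5: (-2, 4, -2)
  hex 6: (-1, 4, -3)
  hex 7: (-1, 5, -4)
  hex 8: (-1, 6, -5)
  hex 9: (-1, 7, -6)
  hex 10: (-2, 8, -6)
  hex 11: (-3, 9, -6)
  hex 12: (-4, 10, -6)
  hex 13: (-5, 10, -5)
  hex 14: (-6, 10, -4)
  hex 15: (-7, 10, -3)
  hex 16: (-7, 9, -2)
  hex 17: (-7, 8, -1)
Sorted: 18 hexes.

Answer: -7 7 0
-7 8 -1
-7 9 -2
-7 10 -3
-6 6 0
-6 10 -4
-5 5 0
-5 10 -5
-4 4 0
-4 10 -6
-3 4 -1
-3 9 -6
-2 4 -2
-2 8 -6
-1 4 -3
-1 5 -4
-1 6 -5
-1 7 -6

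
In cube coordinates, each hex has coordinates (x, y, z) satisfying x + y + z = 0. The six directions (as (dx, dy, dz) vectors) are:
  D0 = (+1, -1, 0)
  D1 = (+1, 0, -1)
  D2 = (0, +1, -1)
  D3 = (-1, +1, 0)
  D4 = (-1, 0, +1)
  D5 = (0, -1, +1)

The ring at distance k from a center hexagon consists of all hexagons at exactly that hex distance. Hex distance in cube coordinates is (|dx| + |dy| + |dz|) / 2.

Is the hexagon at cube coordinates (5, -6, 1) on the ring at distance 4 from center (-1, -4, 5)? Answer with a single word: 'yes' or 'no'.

Answer: no

Derivation:
|px - cx| = |5 - (-1)| = 6
|py - cy| = |-6 - (-4)| = 2
|pz - cz| = |1 - 5| = 4
distance = (6+2+4)/2 = 12/2 = 6
radius = 4; distance != radius -> no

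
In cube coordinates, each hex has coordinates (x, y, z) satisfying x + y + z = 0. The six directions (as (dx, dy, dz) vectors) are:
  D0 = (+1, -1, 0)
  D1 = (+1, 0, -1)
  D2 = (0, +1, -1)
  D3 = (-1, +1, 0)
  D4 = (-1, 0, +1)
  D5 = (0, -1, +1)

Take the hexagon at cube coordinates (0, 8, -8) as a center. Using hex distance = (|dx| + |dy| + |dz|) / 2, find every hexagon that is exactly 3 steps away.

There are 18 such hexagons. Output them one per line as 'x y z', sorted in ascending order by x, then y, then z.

Walk ring at distance 3 from (0, 8, -8):
Start at center + D4*3 = (-3, 8, -5)
  hex 0: (-3, 8, -5)
  hex 1: (-2, 7, -5)
  hex 2: (-1, 6, -5)
  hex 3: (0, 5, -5)
  hex 4: (1, 5, -6)
  hex 5: (2, 5, -7)
  hex 6: (3, 5, -8)
  hex 7: (3, 6, -9)
  hex 8: (3, 7, -10)
  hex 9: (3, 8, -11)
  hex 10: (2, 9, -11)
  hex 11: (1, 10, -11)
  hex 12: (0, 11, -11)
  hex 13: (-1, 11, -10)
  hex 14: (-2, 11, -9)
  hex 15: (-3, 11, -8)
  hex 16: (-3, 10, -7)
  hex 17: (-3, 9, -6)
Sorted: 18 hexes.

Answer: -3 8 -5
-3 9 -6
-3 10 -7
-3 11 -8
-2 7 -5
-2 11 -9
-1 6 -5
-1 11 -10
0 5 -5
0 11 -11
1 5 -6
1 10 -11
2 5 -7
2 9 -11
3 5 -8
3 6 -9
3 7 -10
3 8 -11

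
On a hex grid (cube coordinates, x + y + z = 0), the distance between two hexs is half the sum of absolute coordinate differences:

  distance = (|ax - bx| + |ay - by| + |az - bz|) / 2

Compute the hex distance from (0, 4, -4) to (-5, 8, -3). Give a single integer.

Answer: 5

Derivation:
|ax - bx| = |0 - (-5)| = 5
|ay - by| = |4 - 8| = 4
|az - bz| = |-4 - (-3)| = 1
distance = (5 + 4 + 1) / 2 = 10 / 2 = 5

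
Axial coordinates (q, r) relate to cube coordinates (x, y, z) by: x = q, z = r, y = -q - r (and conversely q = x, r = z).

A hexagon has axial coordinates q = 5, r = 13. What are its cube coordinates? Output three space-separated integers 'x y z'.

x = q = 5
z = r = 13
y = -x - z = -(5) - (13) = -18

Answer: 5 -18 13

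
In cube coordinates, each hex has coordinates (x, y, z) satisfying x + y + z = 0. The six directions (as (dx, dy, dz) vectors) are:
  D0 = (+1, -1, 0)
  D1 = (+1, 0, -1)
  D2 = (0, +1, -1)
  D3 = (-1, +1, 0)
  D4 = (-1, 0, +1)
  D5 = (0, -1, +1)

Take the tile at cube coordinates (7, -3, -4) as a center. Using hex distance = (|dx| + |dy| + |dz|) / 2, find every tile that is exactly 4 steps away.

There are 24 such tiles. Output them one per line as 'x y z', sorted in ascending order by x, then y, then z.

Walk ring at distance 4 from (7, -3, -4):
Start at center + D4*4 = (3, -3, 0)
  hex 0: (3, -3, 0)
  hex 1: (4, -4, 0)
  hex 2: (5, -5, 0)
  hex 3: (6, -6, 0)
  hex 4: (7, -7, 0)
  hex 5: (8, -7, -1)
  hex 6: (9, -7, -2)
  hex 7: (10, -7, -3)
  hex 8: (11, -7, -4)
  hex 9: (11, -6, -5)
  hex 10: (11, -5, -6)
  hex 11: (11, -4, -7)
  hex 12: (11, -3, -8)
  hex 13: (10, -2, -8)
  hex 14: (9, -1, -8)
  hex 15: (8, 0, -8)
  hex 16: (7, 1, -8)
  hex 17: (6, 1, -7)
  hex 18: (5, 1, -6)
  hex 19: (4, 1, -5)
  hex 20: (3, 1, -4)
  hex 21: (3, 0, -3)
  hex 22: (3, -1, -2)
  hex 23: (3, -2, -1)
Sorted: 24 hexes.

Answer: 3 -3 0
3 -2 -1
3 -1 -2
3 0 -3
3 1 -4
4 -4 0
4 1 -5
5 -5 0
5 1 -6
6 -6 0
6 1 -7
7 -7 0
7 1 -8
8 -7 -1
8 0 -8
9 -7 -2
9 -1 -8
10 -7 -3
10 -2 -8
11 -7 -4
11 -6 -5
11 -5 -6
11 -4 -7
11 -3 -8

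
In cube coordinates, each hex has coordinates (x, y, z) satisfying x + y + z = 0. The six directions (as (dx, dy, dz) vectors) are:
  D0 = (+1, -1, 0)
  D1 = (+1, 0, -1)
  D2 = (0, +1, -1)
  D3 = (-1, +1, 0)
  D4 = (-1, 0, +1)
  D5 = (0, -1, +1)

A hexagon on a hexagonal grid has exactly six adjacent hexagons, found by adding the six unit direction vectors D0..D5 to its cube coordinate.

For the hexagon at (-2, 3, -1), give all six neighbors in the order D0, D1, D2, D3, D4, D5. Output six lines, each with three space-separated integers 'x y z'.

Answer: -1 2 -1
-1 3 -2
-2 4 -2
-3 4 -1
-3 3 0
-2 2 0

Derivation:
Center: (-2, 3, -1). Add each direction:
  D0: (-2, 3, -1) + (1, -1, 0) = (-1, 2, -1)
  D1: (-2, 3, -1) + (1, 0, -1) = (-1, 3, -2)
  D2: (-2, 3, -1) + (0, 1, -1) = (-2, 4, -2)
  D3: (-2, 3, -1) + (-1, 1, 0) = (-3, 4, -1)
  D4: (-2, 3, -1) + (-1, 0, 1) = (-3, 3, 0)
  D5: (-2, 3, -1) + (0, -1, 1) = (-2, 2, 0)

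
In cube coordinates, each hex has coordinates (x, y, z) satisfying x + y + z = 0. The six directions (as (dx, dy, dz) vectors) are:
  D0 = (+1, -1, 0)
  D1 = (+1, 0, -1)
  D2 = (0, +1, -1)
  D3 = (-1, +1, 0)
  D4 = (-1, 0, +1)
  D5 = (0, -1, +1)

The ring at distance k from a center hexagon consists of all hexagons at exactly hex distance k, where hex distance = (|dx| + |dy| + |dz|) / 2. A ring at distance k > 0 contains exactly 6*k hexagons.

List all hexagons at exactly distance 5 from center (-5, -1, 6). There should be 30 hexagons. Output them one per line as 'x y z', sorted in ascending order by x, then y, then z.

Answer: -10 -1 11
-10 0 10
-10 1 9
-10 2 8
-10 3 7
-10 4 6
-9 -2 11
-9 4 5
-8 -3 11
-8 4 4
-7 -4 11
-7 4 3
-6 -5 11
-6 4 2
-5 -6 11
-5 4 1
-4 -6 10
-4 3 1
-3 -6 9
-3 2 1
-2 -6 8
-2 1 1
-1 -6 7
-1 0 1
0 -6 6
0 -5 5
0 -4 4
0 -3 3
0 -2 2
0 -1 1

Derivation:
Walk ring at distance 5 from (-5, -1, 6):
Start at center + D4*5 = (-10, -1, 11)
  hex 0: (-10, -1, 11)
  hex 1: (-9, -2, 11)
  hex 2: (-8, -3, 11)
  hex 3: (-7, -4, 11)
  hex 4: (-6, -5, 11)
  hex 5: (-5, -6, 11)
  hex 6: (-4, -6, 10)
  hex 7: (-3, -6, 9)
  hex 8: (-2, -6, 8)
  hex 9: (-1, -6, 7)
  hex 10: (0, -6, 6)
  hex 11: (0, -5, 5)
  hex 12: (0, -4, 4)
  hex 13: (0, -3, 3)
  hex 14: (0, -2, 2)
  hex 15: (0, -1, 1)
  hex 16: (-1, 0, 1)
  hex 17: (-2, 1, 1)
  hex 18: (-3, 2, 1)
  hex 19: (-4, 3, 1)
  hex 20: (-5, 4, 1)
  hex 21: (-6, 4, 2)
  hex 22: (-7, 4, 3)
  hex 23: (-8, 4, 4)
  hex 24: (-9, 4, 5)
  hex 25: (-10, 4, 6)
  hex 26: (-10, 3, 7)
  hex 27: (-10, 2, 8)
  hex 28: (-10, 1, 9)
  hex 29: (-10, 0, 10)
Sorted: 30 hexes.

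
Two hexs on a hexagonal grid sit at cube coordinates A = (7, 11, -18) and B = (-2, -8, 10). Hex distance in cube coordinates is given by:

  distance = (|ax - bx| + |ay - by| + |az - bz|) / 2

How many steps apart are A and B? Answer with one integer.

Answer: 28

Derivation:
|ax - bx| = |7 - (-2)| = 9
|ay - by| = |11 - (-8)| = 19
|az - bz| = |-18 - 10| = 28
distance = (9 + 19 + 28) / 2 = 56 / 2 = 28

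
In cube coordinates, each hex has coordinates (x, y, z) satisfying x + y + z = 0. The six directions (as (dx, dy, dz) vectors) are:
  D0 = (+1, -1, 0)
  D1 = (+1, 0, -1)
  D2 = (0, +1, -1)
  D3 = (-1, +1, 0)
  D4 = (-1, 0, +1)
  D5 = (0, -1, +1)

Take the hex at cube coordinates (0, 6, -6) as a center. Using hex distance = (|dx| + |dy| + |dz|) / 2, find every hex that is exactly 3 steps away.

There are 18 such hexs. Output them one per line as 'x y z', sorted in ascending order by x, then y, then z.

Walk ring at distance 3 from (0, 6, -6):
Start at center + D4*3 = (-3, 6, -3)
  hex 0: (-3, 6, -3)
  hex 1: (-2, 5, -3)
  hex 2: (-1, 4, -3)
  hex 3: (0, 3, -3)
  hex 4: (1, 3, -4)
  hex 5: (2, 3, -5)
  hex 6: (3, 3, -6)
  hex 7: (3, 4, -7)
  hex 8: (3, 5, -8)
  hex 9: (3, 6, -9)
  hex 10: (2, 7, -9)
  hex 11: (1, 8, -9)
  hex 12: (0, 9, -9)
  hex 13: (-1, 9, -8)
  hex 14: (-2, 9, -7)
  hex 15: (-3, 9, -6)
  hex 16: (-3, 8, -5)
  hex 17: (-3, 7, -4)
Sorted: 18 hexes.

Answer: -3 6 -3
-3 7 -4
-3 8 -5
-3 9 -6
-2 5 -3
-2 9 -7
-1 4 -3
-1 9 -8
0 3 -3
0 9 -9
1 3 -4
1 8 -9
2 3 -5
2 7 -9
3 3 -6
3 4 -7
3 5 -8
3 6 -9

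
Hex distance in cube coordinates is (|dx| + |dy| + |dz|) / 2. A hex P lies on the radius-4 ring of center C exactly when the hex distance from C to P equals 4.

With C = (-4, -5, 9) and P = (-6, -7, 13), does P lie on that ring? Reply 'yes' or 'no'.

Answer: yes

Derivation:
|px - cx| = |-6 - (-4)| = 2
|py - cy| = |-7 - (-5)| = 2
|pz - cz| = |13 - 9| = 4
distance = (2+2+4)/2 = 8/2 = 4
radius = 4; distance == radius -> yes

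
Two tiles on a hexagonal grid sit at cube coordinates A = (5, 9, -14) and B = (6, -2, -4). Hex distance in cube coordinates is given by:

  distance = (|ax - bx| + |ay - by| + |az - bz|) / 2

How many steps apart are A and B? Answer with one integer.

Answer: 11

Derivation:
|ax - bx| = |5 - 6| = 1
|ay - by| = |9 - (-2)| = 11
|az - bz| = |-14 - (-4)| = 10
distance = (1 + 11 + 10) / 2 = 22 / 2 = 11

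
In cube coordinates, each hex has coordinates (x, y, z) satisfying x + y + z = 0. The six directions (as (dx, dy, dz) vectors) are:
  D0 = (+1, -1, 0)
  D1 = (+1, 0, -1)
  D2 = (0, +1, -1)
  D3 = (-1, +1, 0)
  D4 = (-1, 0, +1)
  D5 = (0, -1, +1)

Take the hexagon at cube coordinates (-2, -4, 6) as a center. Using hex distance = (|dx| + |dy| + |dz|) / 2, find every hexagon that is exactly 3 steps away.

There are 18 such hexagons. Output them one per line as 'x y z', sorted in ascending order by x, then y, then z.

Answer: -5 -4 9
-5 -3 8
-5 -2 7
-5 -1 6
-4 -5 9
-4 -1 5
-3 -6 9
-3 -1 4
-2 -7 9
-2 -1 3
-1 -7 8
-1 -2 3
0 -7 7
0 -3 3
1 -7 6
1 -6 5
1 -5 4
1 -4 3

Derivation:
Walk ring at distance 3 from (-2, -4, 6):
Start at center + D4*3 = (-5, -4, 9)
  hex 0: (-5, -4, 9)
  hex 1: (-4, -5, 9)
  hex 2: (-3, -6, 9)
  hex 3: (-2, -7, 9)
  hex 4: (-1, -7, 8)
  hex 5: (0, -7, 7)
  hex 6: (1, -7, 6)
  hex 7: (1, -6, 5)
  hex 8: (1, -5, 4)
  hex 9: (1, -4, 3)
  hex 10: (0, -3, 3)
  hex 11: (-1, -2, 3)
  hex 12: (-2, -1, 3)
  hex 13: (-3, -1, 4)
  hex 14: (-4, -1, 5)
  hex 15: (-5, -1, 6)
  hex 16: (-5, -2, 7)
  hex 17: (-5, -3, 8)
Sorted: 18 hexes.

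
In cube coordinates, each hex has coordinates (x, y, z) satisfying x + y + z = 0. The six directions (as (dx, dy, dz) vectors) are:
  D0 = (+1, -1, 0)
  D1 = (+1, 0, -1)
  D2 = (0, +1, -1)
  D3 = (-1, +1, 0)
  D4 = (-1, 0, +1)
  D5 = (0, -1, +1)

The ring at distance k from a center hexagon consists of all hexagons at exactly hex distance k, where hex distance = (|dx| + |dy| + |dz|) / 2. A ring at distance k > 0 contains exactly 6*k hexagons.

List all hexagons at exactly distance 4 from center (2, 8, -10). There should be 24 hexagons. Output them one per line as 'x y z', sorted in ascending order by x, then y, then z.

Walk ring at distance 4 from (2, 8, -10):
Start at center + D4*4 = (-2, 8, -6)
  hex 0: (-2, 8, -6)
  hex 1: (-1, 7, -6)
  hex 2: (0, 6, -6)
  hex 3: (1, 5, -6)
  hex 4: (2, 4, -6)
  hex 5: (3, 4, -7)
  hex 6: (4, 4, -8)
  hex 7: (5, 4, -9)
  hex 8: (6, 4, -10)
  hex 9: (6, 5, -11)
  hex 10: (6, 6, -12)
  hex 11: (6, 7, -13)
  hex 12: (6, 8, -14)
  hex 13: (5, 9, -14)
  hex 14: (4, 10, -14)
  hex 15: (3, 11, -14)
  hex 16: (2, 12, -14)
  hex 17: (1, 12, -13)
  hex 18: (0, 12, -12)
  hex 19: (-1, 12, -11)
  hex 20: (-2, 12, -10)
  hex 21: (-2, 11, -9)
  hex 22: (-2, 10, -8)
  hex 23: (-2, 9, -7)
Sorted: 24 hexes.

Answer: -2 8 -6
-2 9 -7
-2 10 -8
-2 11 -9
-2 12 -10
-1 7 -6
-1 12 -11
0 6 -6
0 12 -12
1 5 -6
1 12 -13
2 4 -6
2 12 -14
3 4 -7
3 11 -14
4 4 -8
4 10 -14
5 4 -9
5 9 -14
6 4 -10
6 5 -11
6 6 -12
6 7 -13
6 8 -14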